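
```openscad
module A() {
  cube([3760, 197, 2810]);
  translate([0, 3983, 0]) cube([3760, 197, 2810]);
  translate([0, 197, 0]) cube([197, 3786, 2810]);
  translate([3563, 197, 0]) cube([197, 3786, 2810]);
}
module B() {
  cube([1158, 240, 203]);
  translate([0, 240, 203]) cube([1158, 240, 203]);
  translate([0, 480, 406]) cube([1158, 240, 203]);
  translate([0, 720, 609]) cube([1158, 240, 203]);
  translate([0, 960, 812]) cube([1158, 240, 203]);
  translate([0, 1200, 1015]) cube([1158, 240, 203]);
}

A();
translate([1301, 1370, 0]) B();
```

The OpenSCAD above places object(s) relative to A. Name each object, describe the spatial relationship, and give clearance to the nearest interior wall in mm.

Clearances: x = 1104, y = 1173; minimum 1104 mm.

A is a house frame. B is a staircase. The staircase sits inside the house frame, centred. The clearance to the nearest interior wall is 1104 mm.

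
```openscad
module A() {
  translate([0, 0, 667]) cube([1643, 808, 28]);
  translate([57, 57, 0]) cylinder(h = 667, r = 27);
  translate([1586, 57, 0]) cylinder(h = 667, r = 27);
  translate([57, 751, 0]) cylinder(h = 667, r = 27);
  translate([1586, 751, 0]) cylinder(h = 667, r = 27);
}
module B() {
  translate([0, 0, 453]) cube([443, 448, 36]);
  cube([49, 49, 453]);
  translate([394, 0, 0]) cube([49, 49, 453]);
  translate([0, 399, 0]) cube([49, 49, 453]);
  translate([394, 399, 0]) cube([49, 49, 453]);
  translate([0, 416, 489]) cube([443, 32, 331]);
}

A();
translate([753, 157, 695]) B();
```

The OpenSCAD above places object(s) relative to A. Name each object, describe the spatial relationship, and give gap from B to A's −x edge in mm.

A is a table. B is a chair. The chair is on top of the table. The gap from the chair to the table's −x edge is 753 mm.

The chair's min-x is at 753; the table's min-x is 0; gap = 753 mm.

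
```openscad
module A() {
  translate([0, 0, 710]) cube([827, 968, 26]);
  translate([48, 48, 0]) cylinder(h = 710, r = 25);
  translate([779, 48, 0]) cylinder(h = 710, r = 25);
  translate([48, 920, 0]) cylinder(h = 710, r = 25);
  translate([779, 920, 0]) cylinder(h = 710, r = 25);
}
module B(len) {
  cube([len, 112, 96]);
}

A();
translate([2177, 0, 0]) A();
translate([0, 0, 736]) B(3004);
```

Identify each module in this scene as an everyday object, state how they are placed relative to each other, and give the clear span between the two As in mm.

Second table starts at x = 2177; first ends at x = 827; clear span = 2177 − 827 = 1350 mm.

A is a table. B is a beam. A beam spans the tops of two tables. The clear span between the two tables is 1350 mm.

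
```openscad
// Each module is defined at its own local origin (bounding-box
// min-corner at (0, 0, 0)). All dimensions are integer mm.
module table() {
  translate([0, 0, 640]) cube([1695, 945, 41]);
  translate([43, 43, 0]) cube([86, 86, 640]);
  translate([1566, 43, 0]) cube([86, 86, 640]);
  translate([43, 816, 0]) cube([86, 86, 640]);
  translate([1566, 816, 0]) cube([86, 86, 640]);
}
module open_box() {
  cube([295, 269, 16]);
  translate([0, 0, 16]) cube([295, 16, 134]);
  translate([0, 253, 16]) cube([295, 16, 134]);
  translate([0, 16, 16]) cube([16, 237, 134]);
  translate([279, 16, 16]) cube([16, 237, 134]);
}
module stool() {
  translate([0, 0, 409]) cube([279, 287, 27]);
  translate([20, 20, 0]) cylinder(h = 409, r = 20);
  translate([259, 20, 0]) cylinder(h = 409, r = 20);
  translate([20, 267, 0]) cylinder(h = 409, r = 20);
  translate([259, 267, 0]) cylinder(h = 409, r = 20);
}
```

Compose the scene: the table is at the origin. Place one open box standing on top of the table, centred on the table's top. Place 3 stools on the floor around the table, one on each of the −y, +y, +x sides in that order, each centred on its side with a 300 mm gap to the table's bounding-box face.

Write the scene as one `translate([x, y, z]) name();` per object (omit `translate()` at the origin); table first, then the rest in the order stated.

table();
translate([700, 338, 681]) open_box();
translate([708, -587, 0]) stool();
translate([708, 1245, 0]) stool();
translate([1995, 329, 0]) stool();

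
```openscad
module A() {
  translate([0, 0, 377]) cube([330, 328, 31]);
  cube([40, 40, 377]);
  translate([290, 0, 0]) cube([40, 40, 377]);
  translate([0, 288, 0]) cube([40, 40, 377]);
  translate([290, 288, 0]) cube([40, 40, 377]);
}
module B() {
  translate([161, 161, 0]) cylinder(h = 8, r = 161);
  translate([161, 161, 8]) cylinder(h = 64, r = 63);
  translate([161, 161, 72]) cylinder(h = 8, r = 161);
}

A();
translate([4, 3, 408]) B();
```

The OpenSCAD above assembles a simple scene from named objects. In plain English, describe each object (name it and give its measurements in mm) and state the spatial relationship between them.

A is a four-legged stool. The seat is a 330×328×31 mm slab whose top surface is at z = 408 mm; four square legs, each 40×40 mm in cross-section, run from the floor (z = 0) to the underside of the seat, each flush with a corner of the seat.

B is a spool: two coaxial disc flanges of radius 161 mm and thickness 8 mm, joined by a core cylinder of radius 63 mm and height 64 mm. The lower flange rests on z = 0 and the three cylinders share a vertical axis.

The spool is on top of the stool, centred.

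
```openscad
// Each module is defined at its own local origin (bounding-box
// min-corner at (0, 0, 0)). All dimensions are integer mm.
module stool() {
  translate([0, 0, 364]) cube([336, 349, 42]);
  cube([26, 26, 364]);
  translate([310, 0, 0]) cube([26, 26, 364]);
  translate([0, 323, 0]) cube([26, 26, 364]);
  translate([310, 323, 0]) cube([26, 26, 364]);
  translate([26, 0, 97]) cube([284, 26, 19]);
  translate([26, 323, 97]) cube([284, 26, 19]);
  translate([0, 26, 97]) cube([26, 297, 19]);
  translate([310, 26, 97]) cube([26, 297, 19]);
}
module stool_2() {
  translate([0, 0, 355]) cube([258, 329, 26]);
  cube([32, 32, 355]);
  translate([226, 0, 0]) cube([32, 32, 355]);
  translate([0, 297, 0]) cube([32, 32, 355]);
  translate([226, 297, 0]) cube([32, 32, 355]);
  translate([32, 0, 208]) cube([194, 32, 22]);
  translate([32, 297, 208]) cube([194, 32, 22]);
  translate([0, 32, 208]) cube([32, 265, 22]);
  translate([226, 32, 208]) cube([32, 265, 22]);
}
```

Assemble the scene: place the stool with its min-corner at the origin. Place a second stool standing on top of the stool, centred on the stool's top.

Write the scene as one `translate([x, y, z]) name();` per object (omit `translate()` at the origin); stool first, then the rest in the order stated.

stool();
translate([39, 10, 406]) stool_2();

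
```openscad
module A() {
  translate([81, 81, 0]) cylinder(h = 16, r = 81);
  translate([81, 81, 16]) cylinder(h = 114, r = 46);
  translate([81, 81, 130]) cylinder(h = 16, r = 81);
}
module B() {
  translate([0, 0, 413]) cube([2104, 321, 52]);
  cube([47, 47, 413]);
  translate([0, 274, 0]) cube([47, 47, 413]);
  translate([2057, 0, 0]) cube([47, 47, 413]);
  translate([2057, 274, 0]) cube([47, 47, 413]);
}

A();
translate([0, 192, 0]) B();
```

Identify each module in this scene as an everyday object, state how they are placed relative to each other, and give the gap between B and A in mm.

A is a spool. B is a bench. The bench is on the floor beside the spool on its +y side. The gap between the bench and the spool is 30 mm.

The bench's nearest face is 30 mm from the spool's +y face.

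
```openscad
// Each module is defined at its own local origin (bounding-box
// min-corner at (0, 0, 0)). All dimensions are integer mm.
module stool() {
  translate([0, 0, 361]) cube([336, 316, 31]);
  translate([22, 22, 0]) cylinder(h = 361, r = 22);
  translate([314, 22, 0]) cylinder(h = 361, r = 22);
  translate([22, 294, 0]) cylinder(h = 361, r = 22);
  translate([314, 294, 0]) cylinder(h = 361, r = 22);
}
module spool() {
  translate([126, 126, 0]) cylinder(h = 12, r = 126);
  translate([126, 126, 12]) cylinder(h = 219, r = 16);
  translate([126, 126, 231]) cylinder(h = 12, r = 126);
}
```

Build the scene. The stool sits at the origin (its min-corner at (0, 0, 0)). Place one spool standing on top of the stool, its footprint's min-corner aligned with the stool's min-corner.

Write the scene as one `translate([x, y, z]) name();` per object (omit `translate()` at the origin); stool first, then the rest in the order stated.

stool();
translate([0, 0, 392]) spool();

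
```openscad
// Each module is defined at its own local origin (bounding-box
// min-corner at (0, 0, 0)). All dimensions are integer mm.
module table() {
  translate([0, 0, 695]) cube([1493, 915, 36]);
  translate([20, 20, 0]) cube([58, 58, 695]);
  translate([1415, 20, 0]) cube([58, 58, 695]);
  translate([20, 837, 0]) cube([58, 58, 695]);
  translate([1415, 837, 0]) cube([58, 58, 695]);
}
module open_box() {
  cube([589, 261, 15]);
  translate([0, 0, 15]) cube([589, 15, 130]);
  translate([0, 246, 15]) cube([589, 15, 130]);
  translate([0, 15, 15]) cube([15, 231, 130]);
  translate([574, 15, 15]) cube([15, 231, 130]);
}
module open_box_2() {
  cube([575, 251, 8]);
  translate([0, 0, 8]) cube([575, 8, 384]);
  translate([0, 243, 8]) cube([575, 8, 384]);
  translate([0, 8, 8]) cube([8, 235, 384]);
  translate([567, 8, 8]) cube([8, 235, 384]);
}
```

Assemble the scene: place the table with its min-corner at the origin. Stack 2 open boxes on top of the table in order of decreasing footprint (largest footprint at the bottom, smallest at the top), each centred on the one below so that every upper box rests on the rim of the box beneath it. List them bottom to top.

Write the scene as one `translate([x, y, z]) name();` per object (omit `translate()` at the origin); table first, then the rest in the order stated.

table();
translate([452, 327, 731]) open_box();
translate([459, 332, 876]) open_box_2();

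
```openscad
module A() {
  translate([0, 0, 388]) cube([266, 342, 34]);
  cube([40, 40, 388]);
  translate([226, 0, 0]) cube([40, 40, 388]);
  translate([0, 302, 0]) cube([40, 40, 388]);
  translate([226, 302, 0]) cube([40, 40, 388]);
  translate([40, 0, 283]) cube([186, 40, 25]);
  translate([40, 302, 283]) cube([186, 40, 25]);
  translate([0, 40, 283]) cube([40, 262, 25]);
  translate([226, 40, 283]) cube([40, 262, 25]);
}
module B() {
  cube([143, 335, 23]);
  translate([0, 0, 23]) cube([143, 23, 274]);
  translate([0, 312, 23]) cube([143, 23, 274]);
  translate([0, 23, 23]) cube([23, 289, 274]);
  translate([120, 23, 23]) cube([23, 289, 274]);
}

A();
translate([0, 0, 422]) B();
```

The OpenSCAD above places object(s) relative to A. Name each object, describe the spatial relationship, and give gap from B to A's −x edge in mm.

A is a stool. B is an open box. The open box is on top of the stool. The gap from the open box to the stool's −x edge is 0 mm.

The open box's min-x is at 0; the stool's min-x is 0; gap = 0 mm.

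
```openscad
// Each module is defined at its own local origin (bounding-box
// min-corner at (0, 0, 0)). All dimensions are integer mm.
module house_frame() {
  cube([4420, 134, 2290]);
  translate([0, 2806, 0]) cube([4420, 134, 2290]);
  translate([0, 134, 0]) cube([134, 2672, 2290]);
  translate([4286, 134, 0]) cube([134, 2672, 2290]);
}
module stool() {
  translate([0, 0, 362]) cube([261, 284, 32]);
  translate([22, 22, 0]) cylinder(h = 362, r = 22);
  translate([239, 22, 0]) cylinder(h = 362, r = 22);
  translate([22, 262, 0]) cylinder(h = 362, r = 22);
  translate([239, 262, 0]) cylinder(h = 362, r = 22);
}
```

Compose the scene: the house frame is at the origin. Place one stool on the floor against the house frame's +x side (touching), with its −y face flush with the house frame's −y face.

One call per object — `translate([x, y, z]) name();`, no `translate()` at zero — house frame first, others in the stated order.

house_frame();
translate([4420, 0, 0]) stool();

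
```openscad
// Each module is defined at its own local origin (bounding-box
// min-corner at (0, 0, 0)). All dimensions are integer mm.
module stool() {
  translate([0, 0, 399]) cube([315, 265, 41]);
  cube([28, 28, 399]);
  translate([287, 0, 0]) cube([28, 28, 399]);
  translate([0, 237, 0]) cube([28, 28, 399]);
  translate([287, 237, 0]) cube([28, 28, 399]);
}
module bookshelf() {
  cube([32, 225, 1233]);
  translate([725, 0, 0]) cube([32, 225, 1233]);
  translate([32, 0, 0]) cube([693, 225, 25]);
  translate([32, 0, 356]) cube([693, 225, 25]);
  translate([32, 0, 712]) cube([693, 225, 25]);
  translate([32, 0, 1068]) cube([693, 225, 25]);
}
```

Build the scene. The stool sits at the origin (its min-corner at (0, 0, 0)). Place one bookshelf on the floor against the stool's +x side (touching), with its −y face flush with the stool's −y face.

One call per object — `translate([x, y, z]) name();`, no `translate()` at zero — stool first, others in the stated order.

stool();
translate([315, 0, 0]) bookshelf();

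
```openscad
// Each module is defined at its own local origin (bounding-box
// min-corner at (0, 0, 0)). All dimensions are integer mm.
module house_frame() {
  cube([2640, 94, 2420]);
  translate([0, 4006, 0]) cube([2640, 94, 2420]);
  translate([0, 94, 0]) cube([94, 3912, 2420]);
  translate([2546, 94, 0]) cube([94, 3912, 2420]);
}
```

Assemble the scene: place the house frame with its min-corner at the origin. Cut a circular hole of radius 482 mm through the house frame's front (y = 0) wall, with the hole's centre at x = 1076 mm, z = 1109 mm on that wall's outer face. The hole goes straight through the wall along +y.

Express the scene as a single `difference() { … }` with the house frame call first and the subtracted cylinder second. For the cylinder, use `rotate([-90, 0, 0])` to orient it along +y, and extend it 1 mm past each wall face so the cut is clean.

difference() {
  house_frame();
  translate([1076, -1, 1109]) rotate([-90, 0, 0]) cylinder(h = 96, r = 482);
}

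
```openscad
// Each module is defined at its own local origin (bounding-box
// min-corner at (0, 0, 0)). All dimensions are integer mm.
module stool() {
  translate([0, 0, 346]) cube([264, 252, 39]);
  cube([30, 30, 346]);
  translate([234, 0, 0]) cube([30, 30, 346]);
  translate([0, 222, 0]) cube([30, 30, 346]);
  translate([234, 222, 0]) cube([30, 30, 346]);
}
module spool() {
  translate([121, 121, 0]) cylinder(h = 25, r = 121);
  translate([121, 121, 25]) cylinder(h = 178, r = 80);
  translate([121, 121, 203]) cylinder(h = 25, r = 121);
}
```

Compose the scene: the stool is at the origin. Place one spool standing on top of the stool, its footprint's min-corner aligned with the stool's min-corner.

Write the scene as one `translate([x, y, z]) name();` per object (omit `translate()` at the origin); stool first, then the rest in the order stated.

stool();
translate([0, 0, 385]) spool();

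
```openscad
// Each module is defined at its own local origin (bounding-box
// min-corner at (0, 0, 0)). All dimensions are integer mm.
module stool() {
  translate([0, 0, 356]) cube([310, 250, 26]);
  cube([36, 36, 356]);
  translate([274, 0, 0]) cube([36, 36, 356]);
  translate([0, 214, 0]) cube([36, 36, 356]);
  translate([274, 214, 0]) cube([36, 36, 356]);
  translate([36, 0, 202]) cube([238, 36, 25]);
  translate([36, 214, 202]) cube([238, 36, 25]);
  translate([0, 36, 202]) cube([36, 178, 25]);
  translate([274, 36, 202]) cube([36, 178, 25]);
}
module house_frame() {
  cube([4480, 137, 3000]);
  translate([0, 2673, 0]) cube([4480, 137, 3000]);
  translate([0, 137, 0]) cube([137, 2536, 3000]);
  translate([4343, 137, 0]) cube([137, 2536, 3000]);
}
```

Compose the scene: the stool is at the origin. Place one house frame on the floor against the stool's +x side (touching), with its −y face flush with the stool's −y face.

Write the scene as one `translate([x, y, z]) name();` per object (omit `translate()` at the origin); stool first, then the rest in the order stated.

stool();
translate([310, 0, 0]) house_frame();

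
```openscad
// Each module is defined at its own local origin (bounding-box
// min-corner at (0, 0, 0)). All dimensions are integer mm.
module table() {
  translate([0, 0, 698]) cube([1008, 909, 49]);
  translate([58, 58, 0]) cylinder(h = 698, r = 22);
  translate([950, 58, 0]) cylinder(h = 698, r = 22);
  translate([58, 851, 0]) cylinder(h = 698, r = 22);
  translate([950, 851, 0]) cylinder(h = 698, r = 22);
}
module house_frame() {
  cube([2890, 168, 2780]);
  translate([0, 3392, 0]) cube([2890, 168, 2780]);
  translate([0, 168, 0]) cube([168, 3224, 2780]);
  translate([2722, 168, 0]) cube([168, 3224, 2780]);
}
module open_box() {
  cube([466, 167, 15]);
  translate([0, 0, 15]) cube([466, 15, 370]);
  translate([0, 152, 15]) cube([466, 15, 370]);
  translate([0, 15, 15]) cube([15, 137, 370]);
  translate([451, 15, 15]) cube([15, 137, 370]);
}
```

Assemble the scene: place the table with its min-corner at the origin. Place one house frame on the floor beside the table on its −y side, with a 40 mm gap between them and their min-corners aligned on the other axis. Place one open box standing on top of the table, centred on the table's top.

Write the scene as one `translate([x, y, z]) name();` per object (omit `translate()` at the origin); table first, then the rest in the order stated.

table();
translate([0, -3600, 0]) house_frame();
translate([271, 371, 747]) open_box();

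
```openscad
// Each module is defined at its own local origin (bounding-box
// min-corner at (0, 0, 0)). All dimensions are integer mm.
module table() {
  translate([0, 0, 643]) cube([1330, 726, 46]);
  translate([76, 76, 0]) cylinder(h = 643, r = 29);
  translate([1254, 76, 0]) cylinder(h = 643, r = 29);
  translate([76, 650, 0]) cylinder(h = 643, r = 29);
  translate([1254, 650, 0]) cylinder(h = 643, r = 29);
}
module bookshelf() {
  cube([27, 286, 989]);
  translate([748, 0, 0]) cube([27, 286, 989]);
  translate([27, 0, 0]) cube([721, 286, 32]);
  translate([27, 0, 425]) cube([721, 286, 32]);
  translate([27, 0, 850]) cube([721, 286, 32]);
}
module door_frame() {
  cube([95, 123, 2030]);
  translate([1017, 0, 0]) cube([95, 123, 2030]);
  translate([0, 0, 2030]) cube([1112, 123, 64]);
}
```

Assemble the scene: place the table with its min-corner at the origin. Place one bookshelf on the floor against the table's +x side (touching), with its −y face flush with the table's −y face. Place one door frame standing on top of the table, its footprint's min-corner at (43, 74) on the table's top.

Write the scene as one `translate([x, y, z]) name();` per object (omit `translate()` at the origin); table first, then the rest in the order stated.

table();
translate([1330, 0, 0]) bookshelf();
translate([43, 74, 689]) door_frame();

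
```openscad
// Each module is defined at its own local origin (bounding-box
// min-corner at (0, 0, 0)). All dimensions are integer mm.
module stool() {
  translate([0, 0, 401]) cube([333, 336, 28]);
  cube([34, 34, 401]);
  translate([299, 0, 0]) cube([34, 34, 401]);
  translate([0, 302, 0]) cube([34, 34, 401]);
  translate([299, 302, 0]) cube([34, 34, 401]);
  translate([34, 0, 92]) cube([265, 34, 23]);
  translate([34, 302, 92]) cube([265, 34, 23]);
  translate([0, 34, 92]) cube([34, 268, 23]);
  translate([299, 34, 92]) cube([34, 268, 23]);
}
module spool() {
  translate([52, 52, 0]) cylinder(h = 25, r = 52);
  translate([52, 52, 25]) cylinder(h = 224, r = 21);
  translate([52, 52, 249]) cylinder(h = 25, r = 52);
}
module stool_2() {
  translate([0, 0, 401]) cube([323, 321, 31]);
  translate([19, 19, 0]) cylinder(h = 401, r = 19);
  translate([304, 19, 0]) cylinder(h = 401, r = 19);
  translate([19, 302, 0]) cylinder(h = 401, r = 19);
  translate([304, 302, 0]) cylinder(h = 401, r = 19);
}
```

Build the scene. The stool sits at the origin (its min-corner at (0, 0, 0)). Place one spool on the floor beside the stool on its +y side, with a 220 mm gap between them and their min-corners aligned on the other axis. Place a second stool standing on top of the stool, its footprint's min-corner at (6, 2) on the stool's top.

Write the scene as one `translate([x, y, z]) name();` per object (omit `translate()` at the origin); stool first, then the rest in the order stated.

stool();
translate([0, 556, 0]) spool();
translate([6, 2, 429]) stool_2();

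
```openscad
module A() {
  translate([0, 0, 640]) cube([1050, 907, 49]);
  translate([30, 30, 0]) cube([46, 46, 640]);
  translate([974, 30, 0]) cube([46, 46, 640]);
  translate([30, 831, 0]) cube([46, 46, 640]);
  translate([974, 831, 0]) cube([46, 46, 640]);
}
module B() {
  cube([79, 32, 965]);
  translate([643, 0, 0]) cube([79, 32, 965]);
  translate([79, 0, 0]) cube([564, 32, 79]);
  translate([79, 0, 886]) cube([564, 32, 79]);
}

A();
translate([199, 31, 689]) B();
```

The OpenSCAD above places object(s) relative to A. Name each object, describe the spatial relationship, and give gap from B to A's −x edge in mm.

A is a table. B is a picture frame. The picture frame is on top of the table. The gap from the picture frame to the table's −x edge is 199 mm.

The picture frame's min-x is at 199; the table's min-x is 0; gap = 199 mm.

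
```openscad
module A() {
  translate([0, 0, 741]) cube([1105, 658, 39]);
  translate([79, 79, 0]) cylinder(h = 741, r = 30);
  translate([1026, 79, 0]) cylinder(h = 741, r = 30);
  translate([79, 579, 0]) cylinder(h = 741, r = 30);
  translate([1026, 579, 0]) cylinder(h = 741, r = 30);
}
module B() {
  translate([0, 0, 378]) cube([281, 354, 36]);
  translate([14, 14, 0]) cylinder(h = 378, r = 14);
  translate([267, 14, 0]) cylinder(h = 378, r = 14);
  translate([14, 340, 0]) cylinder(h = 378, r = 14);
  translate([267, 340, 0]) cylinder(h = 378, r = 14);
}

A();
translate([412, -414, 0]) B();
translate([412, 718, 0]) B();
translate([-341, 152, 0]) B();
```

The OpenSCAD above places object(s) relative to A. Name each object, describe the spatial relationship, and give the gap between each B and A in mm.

A is a table. B is a stool. Three stools sit around the table at the −y, +y, −x sides. The gap between each stool and the table is 60 mm.

Each stool's nearest face is 60 mm from the table's bounding box.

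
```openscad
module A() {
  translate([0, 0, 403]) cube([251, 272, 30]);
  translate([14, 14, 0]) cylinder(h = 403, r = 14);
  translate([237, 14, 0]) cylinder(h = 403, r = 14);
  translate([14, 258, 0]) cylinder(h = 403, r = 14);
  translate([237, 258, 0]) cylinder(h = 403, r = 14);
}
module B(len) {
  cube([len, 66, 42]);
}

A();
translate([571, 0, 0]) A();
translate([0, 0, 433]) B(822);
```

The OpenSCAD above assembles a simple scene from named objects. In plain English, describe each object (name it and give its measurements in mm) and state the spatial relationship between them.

A is a simple wooden stool: a rectangular seat 251 mm (x) by 272 mm (y), 30 mm thick, top face at z = 433 mm, on four round legs, each 28 mm in diameter. The legs rest on z = 0, each leg's axis is inset half a diameter from the nearest pair of seat edges (so the leg's bounding box is flush with the corner).

B is a rectangular beam 822 mm long (x), 66 mm deep (y), 42 mm thick (z).

The beam spans the tops of two stools placed 320 mm apart, resting at z = 433 mm.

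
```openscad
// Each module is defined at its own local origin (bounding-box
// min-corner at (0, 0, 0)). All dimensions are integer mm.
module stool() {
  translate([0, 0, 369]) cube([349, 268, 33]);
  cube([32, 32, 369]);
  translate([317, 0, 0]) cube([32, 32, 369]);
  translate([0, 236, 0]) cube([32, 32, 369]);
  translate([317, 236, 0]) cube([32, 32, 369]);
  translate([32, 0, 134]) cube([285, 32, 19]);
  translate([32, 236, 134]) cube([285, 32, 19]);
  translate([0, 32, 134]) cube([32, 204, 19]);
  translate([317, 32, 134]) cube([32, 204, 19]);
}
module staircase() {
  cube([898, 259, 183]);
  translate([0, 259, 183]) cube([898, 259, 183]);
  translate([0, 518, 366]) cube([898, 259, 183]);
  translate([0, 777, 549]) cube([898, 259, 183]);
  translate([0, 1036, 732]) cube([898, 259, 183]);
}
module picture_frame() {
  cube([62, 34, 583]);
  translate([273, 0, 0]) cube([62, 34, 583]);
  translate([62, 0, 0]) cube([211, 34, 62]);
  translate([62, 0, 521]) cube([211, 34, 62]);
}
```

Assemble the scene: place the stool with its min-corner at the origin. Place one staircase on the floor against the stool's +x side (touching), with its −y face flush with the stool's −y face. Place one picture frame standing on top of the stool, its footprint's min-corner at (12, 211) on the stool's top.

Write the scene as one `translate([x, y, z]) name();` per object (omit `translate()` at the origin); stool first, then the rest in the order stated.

stool();
translate([349, 0, 0]) staircase();
translate([12, 211, 402]) picture_frame();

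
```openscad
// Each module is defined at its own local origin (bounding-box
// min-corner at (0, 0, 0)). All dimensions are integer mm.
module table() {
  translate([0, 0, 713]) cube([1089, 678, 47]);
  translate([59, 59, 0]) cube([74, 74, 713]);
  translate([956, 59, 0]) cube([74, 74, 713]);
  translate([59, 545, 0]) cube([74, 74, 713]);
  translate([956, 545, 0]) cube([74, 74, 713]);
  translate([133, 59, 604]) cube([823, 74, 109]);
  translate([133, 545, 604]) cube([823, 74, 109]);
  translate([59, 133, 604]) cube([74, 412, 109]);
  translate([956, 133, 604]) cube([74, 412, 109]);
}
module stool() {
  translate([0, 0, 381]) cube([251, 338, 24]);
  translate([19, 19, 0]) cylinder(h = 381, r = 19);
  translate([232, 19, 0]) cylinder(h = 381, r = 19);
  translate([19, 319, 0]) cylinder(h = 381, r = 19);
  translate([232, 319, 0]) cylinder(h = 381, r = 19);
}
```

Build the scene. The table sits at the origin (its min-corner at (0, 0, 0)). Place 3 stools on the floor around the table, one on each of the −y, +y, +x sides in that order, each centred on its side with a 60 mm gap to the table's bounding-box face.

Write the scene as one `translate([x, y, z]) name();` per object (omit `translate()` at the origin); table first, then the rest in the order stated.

table();
translate([419, -398, 0]) stool();
translate([419, 738, 0]) stool();
translate([1149, 170, 0]) stool();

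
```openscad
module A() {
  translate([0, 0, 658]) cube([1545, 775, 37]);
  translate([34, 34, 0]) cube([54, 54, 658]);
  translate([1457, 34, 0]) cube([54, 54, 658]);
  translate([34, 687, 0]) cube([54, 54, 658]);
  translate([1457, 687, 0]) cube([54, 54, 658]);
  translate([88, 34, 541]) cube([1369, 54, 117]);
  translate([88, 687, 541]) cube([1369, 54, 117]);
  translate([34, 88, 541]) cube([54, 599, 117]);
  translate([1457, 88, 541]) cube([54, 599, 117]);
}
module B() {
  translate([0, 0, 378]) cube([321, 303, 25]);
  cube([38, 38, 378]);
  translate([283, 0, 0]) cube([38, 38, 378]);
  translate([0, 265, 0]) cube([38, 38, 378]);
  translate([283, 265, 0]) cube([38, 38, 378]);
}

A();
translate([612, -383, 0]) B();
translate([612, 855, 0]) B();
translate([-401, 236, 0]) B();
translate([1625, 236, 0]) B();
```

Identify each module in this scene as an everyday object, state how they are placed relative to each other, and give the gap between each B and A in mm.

Each stool's nearest face is 80 mm from the table's bounding box.

A is a table. B is a stool. Four stools sit around the table at the −y, +y, −x, +x sides. The gap between each stool and the table is 80 mm.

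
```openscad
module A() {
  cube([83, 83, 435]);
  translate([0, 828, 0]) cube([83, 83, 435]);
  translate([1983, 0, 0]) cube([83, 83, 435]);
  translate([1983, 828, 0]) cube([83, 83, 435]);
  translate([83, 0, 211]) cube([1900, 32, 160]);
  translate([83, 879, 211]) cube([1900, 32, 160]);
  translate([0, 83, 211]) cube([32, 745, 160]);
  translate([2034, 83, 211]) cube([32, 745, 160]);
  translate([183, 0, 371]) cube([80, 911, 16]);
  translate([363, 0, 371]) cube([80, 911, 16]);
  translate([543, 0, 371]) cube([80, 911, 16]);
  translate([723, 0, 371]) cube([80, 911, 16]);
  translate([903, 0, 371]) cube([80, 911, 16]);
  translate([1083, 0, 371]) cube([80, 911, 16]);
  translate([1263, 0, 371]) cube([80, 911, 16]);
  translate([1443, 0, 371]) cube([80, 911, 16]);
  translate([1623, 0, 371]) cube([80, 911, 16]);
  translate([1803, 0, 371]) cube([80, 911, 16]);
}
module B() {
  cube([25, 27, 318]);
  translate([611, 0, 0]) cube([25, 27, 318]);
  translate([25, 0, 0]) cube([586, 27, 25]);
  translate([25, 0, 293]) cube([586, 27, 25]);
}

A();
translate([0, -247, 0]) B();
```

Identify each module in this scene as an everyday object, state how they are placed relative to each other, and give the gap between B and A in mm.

A is a bed frame. B is a picture frame. The picture frame is on the floor beside the bed frame on its −y side. The gap between the picture frame and the bed frame is 220 mm.

The picture frame's nearest face is 220 mm from the bed frame's −y face.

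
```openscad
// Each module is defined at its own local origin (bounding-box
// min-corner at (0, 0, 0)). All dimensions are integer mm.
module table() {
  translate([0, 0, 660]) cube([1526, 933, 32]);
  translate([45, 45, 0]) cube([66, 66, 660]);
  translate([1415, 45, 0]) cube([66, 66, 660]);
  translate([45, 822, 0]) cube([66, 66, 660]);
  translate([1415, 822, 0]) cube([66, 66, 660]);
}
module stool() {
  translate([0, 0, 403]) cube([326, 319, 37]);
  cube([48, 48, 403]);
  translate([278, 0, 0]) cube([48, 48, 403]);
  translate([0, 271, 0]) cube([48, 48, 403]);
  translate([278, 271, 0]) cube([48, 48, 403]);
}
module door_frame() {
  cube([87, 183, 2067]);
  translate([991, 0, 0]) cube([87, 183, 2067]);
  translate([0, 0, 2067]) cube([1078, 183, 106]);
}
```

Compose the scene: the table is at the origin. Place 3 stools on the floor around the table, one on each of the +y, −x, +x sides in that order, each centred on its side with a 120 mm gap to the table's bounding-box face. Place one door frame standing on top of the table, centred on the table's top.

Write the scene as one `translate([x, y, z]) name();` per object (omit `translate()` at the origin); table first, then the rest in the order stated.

table();
translate([600, 1053, 0]) stool();
translate([-446, 307, 0]) stool();
translate([1646, 307, 0]) stool();
translate([224, 375, 692]) door_frame();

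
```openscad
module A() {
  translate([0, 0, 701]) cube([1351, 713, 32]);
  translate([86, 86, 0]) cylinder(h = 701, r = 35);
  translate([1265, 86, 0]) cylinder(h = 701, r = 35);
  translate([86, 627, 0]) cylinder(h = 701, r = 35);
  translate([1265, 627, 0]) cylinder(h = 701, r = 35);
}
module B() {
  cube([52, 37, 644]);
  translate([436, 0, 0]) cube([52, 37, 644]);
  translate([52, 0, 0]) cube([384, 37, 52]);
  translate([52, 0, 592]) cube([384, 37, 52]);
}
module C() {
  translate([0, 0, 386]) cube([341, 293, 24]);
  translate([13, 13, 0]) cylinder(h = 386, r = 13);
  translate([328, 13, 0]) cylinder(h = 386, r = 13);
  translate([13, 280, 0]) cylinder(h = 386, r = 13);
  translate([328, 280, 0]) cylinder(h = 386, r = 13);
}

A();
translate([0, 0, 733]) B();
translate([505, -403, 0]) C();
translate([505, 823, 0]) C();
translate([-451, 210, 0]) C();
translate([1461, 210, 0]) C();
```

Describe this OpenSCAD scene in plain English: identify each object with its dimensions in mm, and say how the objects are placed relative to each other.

A is a rectangular dining table. The top is 1351×713×32 mm with its upper surface at z = 733 mm. It stands on four round legs of 70 mm diameter, each leg's bounding box inset 51 mm from the nearest pair of top edges, running from the floor to the underside of the top.

B is a rectangular picture frame lying in the x–z plane (depth along y). The opening is 384 mm wide (x) by 540 mm tall (z), surrounded by a border 52 mm wide on all four sides. The frame is 37 mm deep and is made of two full-height vertical stiles with two horizontal rails fitted between them.

C is a four-legged stool. The seat is a 341×293×24 mm slab whose top surface is at z = 410 mm; four round legs, each 26 mm in diameter, run from the floor (z = 0) to the underside of the seat, each leg's axis is inset half a diameter from the nearest pair of seat edges (so the leg's bounding box is flush with the corner).

The picture frame is on top of the table. Four stools sit around the table at the −y, +y, −x, +x sides.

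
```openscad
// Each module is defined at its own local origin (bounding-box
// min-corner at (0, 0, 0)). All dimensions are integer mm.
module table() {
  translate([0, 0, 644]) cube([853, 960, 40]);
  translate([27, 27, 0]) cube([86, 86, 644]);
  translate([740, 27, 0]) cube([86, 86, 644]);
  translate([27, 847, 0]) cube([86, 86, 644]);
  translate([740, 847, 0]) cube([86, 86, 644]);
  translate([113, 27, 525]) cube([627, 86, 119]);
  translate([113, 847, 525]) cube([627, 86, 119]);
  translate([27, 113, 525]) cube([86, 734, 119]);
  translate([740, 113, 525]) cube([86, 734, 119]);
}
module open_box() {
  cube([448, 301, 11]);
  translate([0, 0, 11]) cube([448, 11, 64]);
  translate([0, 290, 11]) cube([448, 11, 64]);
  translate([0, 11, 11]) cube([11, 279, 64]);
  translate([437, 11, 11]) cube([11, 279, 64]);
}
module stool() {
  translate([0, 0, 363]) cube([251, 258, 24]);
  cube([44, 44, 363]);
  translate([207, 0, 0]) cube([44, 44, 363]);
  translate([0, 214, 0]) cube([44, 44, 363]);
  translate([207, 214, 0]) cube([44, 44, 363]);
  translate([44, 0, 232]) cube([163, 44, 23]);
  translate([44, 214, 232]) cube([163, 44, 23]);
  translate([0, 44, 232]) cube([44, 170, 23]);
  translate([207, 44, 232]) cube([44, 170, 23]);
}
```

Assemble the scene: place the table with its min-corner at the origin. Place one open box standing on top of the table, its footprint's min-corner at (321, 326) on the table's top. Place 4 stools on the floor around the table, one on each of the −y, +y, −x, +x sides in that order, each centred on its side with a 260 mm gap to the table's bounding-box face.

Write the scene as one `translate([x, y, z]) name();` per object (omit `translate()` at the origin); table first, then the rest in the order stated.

table();
translate([321, 326, 684]) open_box();
translate([301, -518, 0]) stool();
translate([301, 1220, 0]) stool();
translate([-511, 351, 0]) stool();
translate([1113, 351, 0]) stool();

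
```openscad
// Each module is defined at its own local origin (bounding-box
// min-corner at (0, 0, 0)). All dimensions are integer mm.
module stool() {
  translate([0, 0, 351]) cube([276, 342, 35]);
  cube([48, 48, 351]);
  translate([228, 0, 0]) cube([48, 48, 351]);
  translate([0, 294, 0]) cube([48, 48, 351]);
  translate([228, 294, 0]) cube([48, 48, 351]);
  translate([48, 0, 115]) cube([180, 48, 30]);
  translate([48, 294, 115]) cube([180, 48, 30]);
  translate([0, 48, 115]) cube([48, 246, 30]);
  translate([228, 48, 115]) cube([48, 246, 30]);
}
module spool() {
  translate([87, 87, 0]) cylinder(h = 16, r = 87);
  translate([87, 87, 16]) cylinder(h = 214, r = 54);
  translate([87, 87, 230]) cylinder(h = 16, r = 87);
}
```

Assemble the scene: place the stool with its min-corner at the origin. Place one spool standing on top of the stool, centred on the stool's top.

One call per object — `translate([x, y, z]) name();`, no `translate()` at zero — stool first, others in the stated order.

stool();
translate([51, 84, 386]) spool();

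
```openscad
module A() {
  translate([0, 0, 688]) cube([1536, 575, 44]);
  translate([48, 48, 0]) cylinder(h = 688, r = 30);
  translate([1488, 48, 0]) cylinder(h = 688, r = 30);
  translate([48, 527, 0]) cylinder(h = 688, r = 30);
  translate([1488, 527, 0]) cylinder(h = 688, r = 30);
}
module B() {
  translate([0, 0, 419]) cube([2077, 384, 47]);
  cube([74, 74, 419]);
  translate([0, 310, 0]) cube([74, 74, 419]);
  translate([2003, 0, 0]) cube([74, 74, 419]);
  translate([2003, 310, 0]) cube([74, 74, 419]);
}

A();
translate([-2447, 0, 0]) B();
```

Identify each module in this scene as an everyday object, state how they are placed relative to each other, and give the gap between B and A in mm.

A is a table. B is a bench. The bench is on the floor beside the table on its −x side. The gap between the bench and the table is 370 mm.

The bench's nearest face is 370 mm from the table's −x face.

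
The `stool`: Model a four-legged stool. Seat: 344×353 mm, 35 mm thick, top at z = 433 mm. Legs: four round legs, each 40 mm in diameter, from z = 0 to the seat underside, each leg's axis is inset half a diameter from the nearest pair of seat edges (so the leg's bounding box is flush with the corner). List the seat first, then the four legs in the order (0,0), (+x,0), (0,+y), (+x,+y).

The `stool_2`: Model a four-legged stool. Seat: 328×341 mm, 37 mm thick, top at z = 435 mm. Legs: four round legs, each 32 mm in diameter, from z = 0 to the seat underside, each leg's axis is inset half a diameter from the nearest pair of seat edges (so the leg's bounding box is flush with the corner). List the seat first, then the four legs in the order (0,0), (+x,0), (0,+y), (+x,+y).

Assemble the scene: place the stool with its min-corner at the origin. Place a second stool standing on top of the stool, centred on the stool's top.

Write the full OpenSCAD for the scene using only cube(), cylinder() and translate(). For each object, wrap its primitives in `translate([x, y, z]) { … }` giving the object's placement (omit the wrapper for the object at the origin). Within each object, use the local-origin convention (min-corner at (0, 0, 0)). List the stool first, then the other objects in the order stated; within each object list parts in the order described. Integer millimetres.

translate([0, 0, 398]) cube([344, 353, 35]);
translate([20, 20, 0]) cylinder(h = 398, r = 20);
translate([324, 20, 0]) cylinder(h = 398, r = 20);
translate([20, 333, 0]) cylinder(h = 398, r = 20);
translate([324, 333, 0]) cylinder(h = 398, r = 20);
translate([8, 6, 433]) {
  translate([0, 0, 398]) cube([328, 341, 37]);
  translate([16, 16, 0]) cylinder(h = 398, r = 16);
  translate([312, 16, 0]) cylinder(h = 398, r = 16);
  translate([16, 325, 0]) cylinder(h = 398, r = 16);
  translate([312, 325, 0]) cylinder(h = 398, r = 16);
}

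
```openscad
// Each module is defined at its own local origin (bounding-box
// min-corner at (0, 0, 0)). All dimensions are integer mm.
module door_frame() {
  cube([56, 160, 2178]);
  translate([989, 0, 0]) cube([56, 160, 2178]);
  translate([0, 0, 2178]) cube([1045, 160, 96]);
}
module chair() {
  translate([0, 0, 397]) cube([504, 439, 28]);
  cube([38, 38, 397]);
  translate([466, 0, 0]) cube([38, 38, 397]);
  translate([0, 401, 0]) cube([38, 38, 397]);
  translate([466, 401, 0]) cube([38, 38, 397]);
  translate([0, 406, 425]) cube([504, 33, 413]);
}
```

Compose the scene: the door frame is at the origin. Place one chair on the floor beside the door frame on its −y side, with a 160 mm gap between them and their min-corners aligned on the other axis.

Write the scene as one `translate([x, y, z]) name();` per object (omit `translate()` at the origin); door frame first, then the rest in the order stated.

door_frame();
translate([0, -599, 0]) chair();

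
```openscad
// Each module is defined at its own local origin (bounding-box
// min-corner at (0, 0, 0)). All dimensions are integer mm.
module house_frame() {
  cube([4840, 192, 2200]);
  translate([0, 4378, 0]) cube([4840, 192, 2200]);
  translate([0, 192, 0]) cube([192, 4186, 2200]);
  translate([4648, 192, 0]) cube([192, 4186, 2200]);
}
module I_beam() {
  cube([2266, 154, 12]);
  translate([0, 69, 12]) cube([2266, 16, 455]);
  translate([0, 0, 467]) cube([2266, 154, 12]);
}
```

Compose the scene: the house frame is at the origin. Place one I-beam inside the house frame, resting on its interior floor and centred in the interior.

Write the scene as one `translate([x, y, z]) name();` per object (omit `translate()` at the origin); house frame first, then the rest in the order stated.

house_frame();
translate([1287, 2208, 0]) I_beam();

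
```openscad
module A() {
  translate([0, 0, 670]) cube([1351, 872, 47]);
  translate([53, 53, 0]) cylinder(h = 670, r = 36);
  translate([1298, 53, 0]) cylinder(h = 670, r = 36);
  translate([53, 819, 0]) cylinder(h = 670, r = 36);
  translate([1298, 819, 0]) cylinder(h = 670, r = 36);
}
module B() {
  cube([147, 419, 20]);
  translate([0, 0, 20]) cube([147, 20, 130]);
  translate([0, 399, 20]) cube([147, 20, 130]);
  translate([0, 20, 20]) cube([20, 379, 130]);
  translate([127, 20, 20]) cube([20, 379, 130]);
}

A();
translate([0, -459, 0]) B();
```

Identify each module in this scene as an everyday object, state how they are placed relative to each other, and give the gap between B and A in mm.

A is a table. B is an open box. The open box is on the floor beside the table on its −y side. The gap between the open box and the table is 40 mm.

The open box's nearest face is 40 mm from the table's −y face.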